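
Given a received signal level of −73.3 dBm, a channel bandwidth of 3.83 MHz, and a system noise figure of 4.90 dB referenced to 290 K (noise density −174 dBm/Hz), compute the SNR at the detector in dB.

30.0 dB

Noise floor: N = −174 + 10 log₁₀(B) + NF
10 log₁₀(3.83×10⁶) = 65.83 dB
N = −174 + 65.83 + 4.90 = −103.27 dBm
SNR = P_sig − N = −73.3 − (−103.27) = 29.97 dB → 30.0 dB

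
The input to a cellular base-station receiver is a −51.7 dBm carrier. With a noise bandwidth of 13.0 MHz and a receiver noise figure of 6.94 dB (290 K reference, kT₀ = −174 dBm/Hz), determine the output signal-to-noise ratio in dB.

Noise floor: N = −174 + 10 log₁₀(B) + NF
10 log₁₀(1.30×10⁷) = 71.14 dB
N = −174 + 71.14 + 6.94 = −95.92 dBm
SNR = P_sig − N = −51.7 − (−95.92) = 44.22 dB → 44.2 dB

44.2 dB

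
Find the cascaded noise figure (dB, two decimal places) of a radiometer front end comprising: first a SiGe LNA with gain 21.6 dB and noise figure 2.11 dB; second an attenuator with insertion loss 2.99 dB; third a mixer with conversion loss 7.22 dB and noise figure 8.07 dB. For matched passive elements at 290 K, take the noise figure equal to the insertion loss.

2.32 dB

Convert to linear (a loss of L dB is a gain of −L dB): F_i = 10^(NF_i/10), G_i = 10^(G_i,dB/10)
  Stage 1: F_1 = 10^(2.11/10) = 1.626, G_1 = 10^(21.6/10) = 144.5
  Stage 2: F_2 = 10^(2.99/10) = 1.991, G_2 = 10^(−2.99/10) = 0.5023
  Stage 3: F_3 = 10^(8.07/10) = 6.412, G_3 = 10^(−7.22/10) = 0.1897
Friis cascade:
  F = 1.626 + (1.991 − 1)/144.5 + (6.412 − 1)/72.61 = 1.707
NF = 10 log₁₀(1.707) = 2.32 dB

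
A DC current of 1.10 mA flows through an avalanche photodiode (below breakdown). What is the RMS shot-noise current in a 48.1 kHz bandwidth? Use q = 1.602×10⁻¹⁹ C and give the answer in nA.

4.12 nA

I_n = √(2qI·B)
2qI·B = 2 × 1.602×10⁻¹⁹ × 1.10×10⁻³ × 4.81×10⁴ = 1.70×10⁻¹⁷ A²
I_n = √(1.70×10⁻¹⁷) = 4.12×10⁻⁹ A = 4.12 nA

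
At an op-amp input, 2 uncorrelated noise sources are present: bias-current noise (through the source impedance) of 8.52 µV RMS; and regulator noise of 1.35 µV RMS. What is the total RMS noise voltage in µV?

Uncorrelated sources add in power (mean-square): V_tot = √(ΣV_i²)
V_tot = √[(8.52×10⁻⁶)² + (1.35×10⁻⁶)²] = 8.63×10⁻⁶ V = 8.63 µV

8.63 µV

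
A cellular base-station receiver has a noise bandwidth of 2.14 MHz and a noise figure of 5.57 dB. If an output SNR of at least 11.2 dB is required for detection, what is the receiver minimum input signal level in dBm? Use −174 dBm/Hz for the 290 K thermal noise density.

Sensitivity = −174 + 10 log₁₀(B) + NF + SNR_min
= −174 + 63.3 + 5.57 + 11.2
= −93.93 dBm → −93.9 dBm

−93.9 dBm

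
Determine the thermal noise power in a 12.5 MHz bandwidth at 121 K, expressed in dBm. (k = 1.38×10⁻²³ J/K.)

P_n = kTB = 1.38×10⁻²³ × 121 × 1.25×10⁷ = 2.09×10⁻¹⁴ W
In dBm: 10 log₁₀(2.09×10⁻¹⁴ / 10⁻³) = −106.8 dBm

−106.8 dBm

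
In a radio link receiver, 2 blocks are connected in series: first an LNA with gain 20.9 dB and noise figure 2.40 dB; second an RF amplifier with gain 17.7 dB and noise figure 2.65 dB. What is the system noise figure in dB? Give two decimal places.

2.42 dB

Convert to linear (a loss of L dB is a gain of −L dB): F_i = 10^(NF_i/10), G_i = 10^(G_i,dB/10)
  Stage 1: F_1 = 10^(2.40/10) = 1.738, G_1 = 10^(20.9/10) = 123.0
  Stage 2: F_2 = 10^(2.65/10) = 1.841, G_2 = 10^(17.7/10) = 58.88
Friis cascade:
  F = 1.738 + (1.841 − 1)/123.0 = 1.745
NF = 10 log₁₀(1.745) = 2.42 dB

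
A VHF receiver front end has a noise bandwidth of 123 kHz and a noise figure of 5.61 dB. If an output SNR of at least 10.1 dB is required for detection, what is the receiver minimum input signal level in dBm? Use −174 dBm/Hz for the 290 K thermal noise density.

Sensitivity = −174 + 10 log₁₀(B) + NF + SNR_min
= −174 + 50.9 + 5.61 + 10.1
= −107.39 dBm → −107.4 dBm

−107.4 dBm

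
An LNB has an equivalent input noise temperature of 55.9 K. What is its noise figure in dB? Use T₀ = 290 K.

F = 1 + T_e/T₀ = 1 + 55.9/290 = 1.19276
NF = 10 log₁₀(1.19276) = 0.766 dB

0.766 dB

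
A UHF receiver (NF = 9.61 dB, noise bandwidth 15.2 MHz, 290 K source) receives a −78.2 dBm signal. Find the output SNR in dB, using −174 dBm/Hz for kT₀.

Noise floor: N = −174 + 10 log₁₀(B) + NF
10 log₁₀(1.52×10⁷) = 71.82 dB
N = −174 + 71.82 + 9.61 = −92.57 dBm
SNR = P_sig − N = −78.2 − (−92.57) = 14.37 dB → 14.4 dB

14.4 dB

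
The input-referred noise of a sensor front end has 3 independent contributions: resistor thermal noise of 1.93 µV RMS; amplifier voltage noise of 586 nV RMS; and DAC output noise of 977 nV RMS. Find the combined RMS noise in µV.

Uncorrelated sources add in power (mean-square): V_tot = √(ΣV_i²)
V_tot = √[(1.93×10⁻⁶)² + (5.86×10⁻⁷)² + (9.77×10⁻⁷)²] = 2.24×10⁻⁶ V = 2.24 µV

2.24 µV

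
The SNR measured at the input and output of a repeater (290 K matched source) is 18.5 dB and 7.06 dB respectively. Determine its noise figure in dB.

11.44 dB

NF (dB) = SNR_in(dB) − SNR_out(dB) when the source is at T₀
NF = 18.5 − 7.06 = 11.44 dB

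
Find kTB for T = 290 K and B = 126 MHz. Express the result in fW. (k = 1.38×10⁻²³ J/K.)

P_n = kTB = 1.38×10⁻²³ × 290 × 1.26×10⁸ = 5.04×10⁻¹³ W = 504 fW

504 fW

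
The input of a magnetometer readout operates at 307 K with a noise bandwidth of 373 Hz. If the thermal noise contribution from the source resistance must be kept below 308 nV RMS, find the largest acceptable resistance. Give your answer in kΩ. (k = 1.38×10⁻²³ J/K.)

Johnson–Nyquist: V_n = √(4kTRB) ⇒ R = V_n² / (4kTB)
4kTB = 4 × 1.38×10⁻²³ × 307 × 3.73×10² = 6.32×10⁻¹⁸
R = (3.08×10⁻⁷)² / 6.32×10⁻¹⁸ = 1.50×10⁴ Ω = 15.0 kΩ

15.0 kΩ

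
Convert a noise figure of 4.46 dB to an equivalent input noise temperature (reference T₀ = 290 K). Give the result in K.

F = 10^(4.46/10) = 2.79254
T_e = (F − 1)·T₀ = (2.79254 − 1) × 290 = 520 K

520 K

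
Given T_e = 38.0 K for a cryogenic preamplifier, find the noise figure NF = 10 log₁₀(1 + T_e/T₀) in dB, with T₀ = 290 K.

0.535 dB

F = 1 + T_e/T₀ = 1 + 38.0/290 = 1.13103
NF = 10 log₁₀(1.13103) = 0.535 dB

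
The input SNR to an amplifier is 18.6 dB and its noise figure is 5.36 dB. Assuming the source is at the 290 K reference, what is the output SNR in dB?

By definition F = SNR_in/SNR_out, so in dB: SNR_out = SNR_in − NF
SNR_out = 18.6 − 5.36 = 13.24 dB

13.24 dB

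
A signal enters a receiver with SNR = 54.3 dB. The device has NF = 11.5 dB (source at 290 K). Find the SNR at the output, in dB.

42.8 dB

By definition F = SNR_in/SNR_out, so in dB: SNR_out = SNR_in − NF
SNR_out = 54.3 − 11.5 = 42.8 dB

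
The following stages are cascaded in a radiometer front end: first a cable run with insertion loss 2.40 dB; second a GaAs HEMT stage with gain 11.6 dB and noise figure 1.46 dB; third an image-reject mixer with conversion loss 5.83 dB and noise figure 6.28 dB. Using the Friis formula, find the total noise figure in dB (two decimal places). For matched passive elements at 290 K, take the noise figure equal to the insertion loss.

Convert to linear (a loss of L dB is a gain of −L dB): F_i = 10^(NF_i/10), G_i = 10^(G_i,dB/10)
  Stage 1: F_1 = 10^(2.40/10) = 1.738, G_1 = 10^(−2.40/10) = 0.5754
  Stage 2: F_2 = 10^(1.46/10) = 1.400, G_2 = 10^(11.6/10) = 14.45
  Stage 3: F_3 = 10^(6.28/10) = 4.246, G_3 = 10^(−5.83/10) = 0.2612
Friis cascade:
  F = 1.738 + (1.400 − 1)/0.5754 + (4.246 − 1)/8.318 = 2.822
NF = 10 log₁₀(2.822) = 4.51 dB

4.51 dB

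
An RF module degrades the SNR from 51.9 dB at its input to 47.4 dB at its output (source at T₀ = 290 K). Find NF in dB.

NF (dB) = SNR_in(dB) − SNR_out(dB) when the source is at T₀
NF = 51.9 − 47.4 = 4.5 dB

4.5 dB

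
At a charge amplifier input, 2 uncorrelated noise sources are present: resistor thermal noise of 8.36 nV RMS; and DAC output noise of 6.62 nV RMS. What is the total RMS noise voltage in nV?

Uncorrelated sources add in power (mean-square): V_tot = √(ΣV_i²)
V_tot = √[(8.36×10⁻⁹)² + (6.62×10⁻⁹)²] = 1.07×10⁻⁸ V = 10.7 nV

10.7 nV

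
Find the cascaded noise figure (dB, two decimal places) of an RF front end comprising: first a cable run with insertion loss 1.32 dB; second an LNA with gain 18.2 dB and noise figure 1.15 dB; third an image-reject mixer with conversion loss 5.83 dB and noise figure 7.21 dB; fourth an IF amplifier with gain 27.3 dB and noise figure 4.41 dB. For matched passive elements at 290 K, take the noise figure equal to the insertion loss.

2.99 dB

Convert to linear (a loss of L dB is a gain of −L dB): F_i = 10^(NF_i/10), G_i = 10^(G_i,dB/10)
  Stage 1: F_1 = 10^(1.32/10) = 1.355, G_1 = 10^(−1.32/10) = 0.7379
  Stage 2: F_2 = 10^(1.15/10) = 1.303, G_2 = 10^(18.2/10) = 66.07
  Stage 3: F_3 = 10^(7.21/10) = 5.260, G_3 = 10^(−5.83/10) = 0.2612
  Stage 4: F_4 = 10^(4.41/10) = 2.761, G_4 = 10^(27.3/10) = 537.0
Friis cascade:
  F = 1.355 + (1.303 − 1)/0.7379 + (5.260 − 1)/48.75 + (2.761 − 1)/12.74 = 1.992
NF = 10 log₁₀(1.992) = 2.99 dB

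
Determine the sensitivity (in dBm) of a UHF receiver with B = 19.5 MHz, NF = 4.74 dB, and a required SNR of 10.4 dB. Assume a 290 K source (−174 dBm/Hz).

−86.0 dBm

Sensitivity = −174 + 10 log₁₀(B) + NF + SNR_min
= −174 + 72.9 + 4.74 + 10.4
= −85.96 dBm → −86.0 dBm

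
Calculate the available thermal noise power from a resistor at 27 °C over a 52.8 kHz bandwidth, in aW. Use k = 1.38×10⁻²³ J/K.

T = 27 °C + 273.15 = 300.15 K
P_n = kTB = 1.38×10⁻²³ × 300.15 × 5.28×10⁴ = 2.19×10⁻¹⁶ W = 219 aW

219 aW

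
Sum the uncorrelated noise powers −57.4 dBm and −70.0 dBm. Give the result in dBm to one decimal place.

−57.2 dBm

Convert to linear, add, convert back:
P₁ = 1.82×10⁻⁹ W, P₂ = 1.00×10⁻¹⁰ W
P_tot = 1.92×10⁻⁹ W → 10 log₁₀(P_tot / 10⁻³) = −57.2 dBm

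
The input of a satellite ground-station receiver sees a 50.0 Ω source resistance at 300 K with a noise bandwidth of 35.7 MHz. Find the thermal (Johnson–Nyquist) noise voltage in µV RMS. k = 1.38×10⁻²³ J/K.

5.44 µV

V_n = √(4kTRB)
4kTRB = 4 × 1.38×10⁻²³ × 300 × 5.00×10¹ × 3.57×10⁷ = 2.96×10⁻¹¹ V²
V_n = √(2.96×10⁻¹¹) = 5.44×10⁻⁶ V = 5.44 µV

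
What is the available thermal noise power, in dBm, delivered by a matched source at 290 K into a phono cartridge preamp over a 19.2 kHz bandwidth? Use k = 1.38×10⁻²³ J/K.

P_n = kTB = 1.38×10⁻²³ × 290 × 1.92×10⁴ = 7.68×10⁻¹⁷ W
In dBm: 10 log₁₀(7.68×10⁻¹⁷ / 10⁻³) = −131.1 dBm

−131.1 dBm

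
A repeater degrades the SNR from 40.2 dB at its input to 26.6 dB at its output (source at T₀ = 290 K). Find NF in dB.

13.6 dB

NF (dB) = SNR_in(dB) − SNR_out(dB) when the source is at T₀
NF = 40.2 − 26.6 = 13.6 dB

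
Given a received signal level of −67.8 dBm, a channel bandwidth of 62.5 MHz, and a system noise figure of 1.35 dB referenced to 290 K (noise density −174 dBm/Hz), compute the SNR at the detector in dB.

26.9 dB

Noise floor: N = −174 + 10 log₁₀(B) + NF
10 log₁₀(6.25×10⁷) = 77.96 dB
N = −174 + 77.96 + 1.35 = −94.69 dBm
SNR = P_sig − N = −67.8 − (−94.69) = 26.89 dB → 26.9 dB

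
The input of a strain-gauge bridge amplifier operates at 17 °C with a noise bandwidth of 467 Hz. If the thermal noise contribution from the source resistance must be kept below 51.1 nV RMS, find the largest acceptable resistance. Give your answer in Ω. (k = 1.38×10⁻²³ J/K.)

T = 17 °C + 273.15 = 290.15 K
Johnson–Nyquist: V_n = √(4kTRB) ⇒ R = V_n² / (4kTB)
4kTB = 4 × 1.38×10⁻²³ × 290.15 × 4.67×10² = 7.48×10⁻¹⁸
R = (5.11×10⁻⁸)² / 7.48×10⁻¹⁸ = 3.49×10² Ω = 349 Ω

349 Ω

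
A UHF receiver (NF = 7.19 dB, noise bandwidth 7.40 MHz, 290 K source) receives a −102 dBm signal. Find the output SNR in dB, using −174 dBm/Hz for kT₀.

−3.9 dB

Noise floor: N = −174 + 10 log₁₀(B) + NF
10 log₁₀(7.40×10⁶) = 68.69 dB
N = −174 + 68.69 + 7.19 = −98.12 dBm
SNR = P_sig − N = −102 − (−98.12) = −3.88 dB → −3.9 dB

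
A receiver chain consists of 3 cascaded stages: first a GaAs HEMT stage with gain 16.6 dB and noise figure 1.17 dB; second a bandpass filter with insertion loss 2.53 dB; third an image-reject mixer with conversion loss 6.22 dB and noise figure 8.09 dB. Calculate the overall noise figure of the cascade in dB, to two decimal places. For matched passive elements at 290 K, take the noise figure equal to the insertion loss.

Convert to linear (a loss of L dB is a gain of −L dB): F_i = 10^(NF_i/10), G_i = 10^(G_i,dB/10)
  Stage 1: F_1 = 10^(1.17/10) = 1.309, G_1 = 10^(16.6/10) = 45.71
  Stage 2: F_2 = 10^(2.53/10) = 1.791, G_2 = 10^(−2.53/10) = 0.5585
  Stage 3: F_3 = 10^(8.09/10) = 6.442, G_3 = 10^(−6.22/10) = 0.2388
Friis cascade:
  F = 1.309 + (1.791 − 1)/45.71 + (6.442 − 1)/25.53 = 1.540
NF = 10 log₁₀(1.540) = 1.87 dB

1.87 dB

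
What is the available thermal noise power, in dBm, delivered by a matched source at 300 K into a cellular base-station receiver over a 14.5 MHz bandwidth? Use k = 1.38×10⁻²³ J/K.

−102.2 dBm

P_n = kTB = 1.38×10⁻²³ × 300 × 1.45×10⁷ = 6.00×10⁻¹⁴ W
In dBm: 10 log₁₀(6.00×10⁻¹⁴ / 10⁻³) = −102.2 dBm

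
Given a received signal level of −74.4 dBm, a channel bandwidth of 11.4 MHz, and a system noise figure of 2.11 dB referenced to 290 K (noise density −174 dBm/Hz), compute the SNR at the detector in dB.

Noise floor: N = −174 + 10 log₁₀(B) + NF
10 log₁₀(1.14×10⁷) = 70.57 dB
N = −174 + 70.57 + 2.11 = −101.32 dBm
SNR = P_sig − N = −74.4 − (−101.32) = 26.92 dB → 26.9 dB

26.9 dB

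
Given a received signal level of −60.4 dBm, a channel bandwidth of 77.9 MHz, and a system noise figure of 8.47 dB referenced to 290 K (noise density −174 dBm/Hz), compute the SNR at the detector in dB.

26.2 dB

Noise floor: N = −174 + 10 log₁₀(B) + NF
10 log₁₀(7.79×10⁷) = 78.92 dB
N = −174 + 78.92 + 8.47 = −86.61 dBm
SNR = P_sig − N = −60.4 − (−86.61) = 26.21 dB → 26.2 dB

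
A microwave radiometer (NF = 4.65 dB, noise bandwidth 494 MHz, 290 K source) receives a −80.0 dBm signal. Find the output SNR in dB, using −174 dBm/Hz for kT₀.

2.4 dB

Noise floor: N = −174 + 10 log₁₀(B) + NF
10 log₁₀(4.94×10⁸) = 86.94 dB
N = −174 + 86.94 + 4.65 = −82.41 dBm
SNR = P_sig − N = −80.0 − (−82.41) = 2.41 dB → 2.4 dB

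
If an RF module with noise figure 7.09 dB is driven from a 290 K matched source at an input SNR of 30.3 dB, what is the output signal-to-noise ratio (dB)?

By definition F = SNR_in/SNR_out, so in dB: SNR_out = SNR_in − NF
SNR_out = 30.3 − 7.09 = 23.21 dB

23.21 dB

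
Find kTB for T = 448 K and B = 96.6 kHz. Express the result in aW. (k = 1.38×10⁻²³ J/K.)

P_n = kTB = 1.38×10⁻²³ × 448 × 9.66×10⁴ = 5.97×10⁻¹⁶ W = 597 aW

597 aW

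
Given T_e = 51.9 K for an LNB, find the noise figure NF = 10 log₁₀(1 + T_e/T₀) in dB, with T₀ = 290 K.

F = 1 + T_e/T₀ = 1 + 51.9/290 = 1.17897
NF = 10 log₁₀(1.17897) = 0.715 dB

0.715 dB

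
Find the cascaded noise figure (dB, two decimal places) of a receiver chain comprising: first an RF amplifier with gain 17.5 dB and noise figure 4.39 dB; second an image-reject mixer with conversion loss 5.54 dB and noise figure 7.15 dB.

4.51 dB

Convert to linear (a loss of L dB is a gain of −L dB): F_i = 10^(NF_i/10), G_i = 10^(G_i,dB/10)
  Stage 1: F_1 = 10^(4.39/10) = 2.748, G_1 = 10^(17.5/10) = 56.23
  Stage 2: F_2 = 10^(7.15/10) = 5.188, G_2 = 10^(−5.54/10) = 0.2793
Friis cascade:
  F = 2.748 + (5.188 − 1)/56.23 = 2.822
NF = 10 log₁₀(2.822) = 4.51 dB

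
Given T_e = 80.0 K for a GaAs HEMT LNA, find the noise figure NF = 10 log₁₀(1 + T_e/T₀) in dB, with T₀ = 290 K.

F = 1 + T_e/T₀ = 1 + 80.0/290 = 1.27586
NF = 10 log₁₀(1.27586) = 1.06 dB

1.06 dB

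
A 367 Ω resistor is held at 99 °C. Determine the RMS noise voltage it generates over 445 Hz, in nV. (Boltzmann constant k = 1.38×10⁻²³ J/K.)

T = 99 °C + 273.15 = 372.15 K
V_n = √(4kTRB)
4kTRB = 4 × 1.38×10⁻²³ × 372.15 × 3.67×10² × 4.45×10² = 3.35×10⁻¹⁵ V²
V_n = √(3.35×10⁻¹⁵) = 5.79×10⁻⁸ V = 57.9 nV

57.9 nV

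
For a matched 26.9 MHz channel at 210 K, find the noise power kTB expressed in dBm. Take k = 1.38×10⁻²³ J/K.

−101.1 dBm

P_n = kTB = 1.38×10⁻²³ × 210 × 2.69×10⁷ = 7.80×10⁻¹⁴ W
In dBm: 10 log₁₀(7.80×10⁻¹⁴ / 10⁻³) = −101.1 dBm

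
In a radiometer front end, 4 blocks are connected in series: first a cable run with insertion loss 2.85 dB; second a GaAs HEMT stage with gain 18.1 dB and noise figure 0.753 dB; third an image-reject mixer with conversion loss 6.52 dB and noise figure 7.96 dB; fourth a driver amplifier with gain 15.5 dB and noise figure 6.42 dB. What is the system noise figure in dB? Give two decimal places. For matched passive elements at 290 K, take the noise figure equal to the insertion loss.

Convert to linear (a loss of L dB is a gain of −L dB): F_i = 10^(NF_i/10), G_i = 10^(G_i,dB/10)
  Stage 1: F_1 = 10^(2.85/10) = 1.928, G_1 = 10^(−2.85/10) = 0.5188
  Stage 2: F_2 = 10^(0.753/10) = 1.189, G_2 = 10^(18.1/10) = 64.57
  Stage 3: F_3 = 10^(7.96/10) = 6.252, G_3 = 10^(−6.52/10) = 0.2228
  Stage 4: F_4 = 10^(6.42/10) = 4.385, G_4 = 10^(15.5/10) = 35.48
Friis cascade:
  F = 1.928 + (1.189 − 1)/0.5188 + (6.252 − 1)/33.50 + (4.385 − 1)/7.464 = 2.903
NF = 10 log₁₀(2.903) = 4.63 dB

4.63 dB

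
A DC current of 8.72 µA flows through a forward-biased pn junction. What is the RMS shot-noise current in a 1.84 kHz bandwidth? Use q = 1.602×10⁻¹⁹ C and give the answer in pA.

I_n = √(2qI·B)
2qI·B = 2 × 1.602×10⁻¹⁹ × 8.72×10⁻⁶ × 1.84×10³ = 5.14×10⁻²¹ A²
I_n = √(5.14×10⁻²¹) = 7.17×10⁻¹¹ A = 71.7 pA

71.7 pA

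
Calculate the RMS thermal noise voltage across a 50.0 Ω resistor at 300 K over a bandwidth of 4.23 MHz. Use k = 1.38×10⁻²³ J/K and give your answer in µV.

V_n = √(4kTRB)
4kTRB = 4 × 1.38×10⁻²³ × 300 × 5.00×10¹ × 4.23×10⁶ = 3.50×10⁻¹² V²
V_n = √(3.50×10⁻¹²) = 1.87×10⁻⁶ V = 1.87 µV

1.87 µV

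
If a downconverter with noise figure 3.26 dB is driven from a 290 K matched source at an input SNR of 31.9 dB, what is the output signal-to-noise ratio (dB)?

By definition F = SNR_in/SNR_out, so in dB: SNR_out = SNR_in − NF
SNR_out = 31.9 − 3.26 = 28.64 dB

28.64 dB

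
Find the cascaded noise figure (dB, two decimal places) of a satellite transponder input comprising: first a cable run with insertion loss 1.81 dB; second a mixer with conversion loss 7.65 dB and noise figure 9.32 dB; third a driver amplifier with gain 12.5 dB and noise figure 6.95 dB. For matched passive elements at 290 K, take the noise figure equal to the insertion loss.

16.80 dB

Convert to linear (a loss of L dB is a gain of −L dB): F_i = 10^(NF_i/10), G_i = 10^(G_i,dB/10)
  Stage 1: F_1 = 10^(1.81/10) = 1.517, G_1 = 10^(−1.81/10) = 0.6592
  Stage 2: F_2 = 10^(9.32/10) = 8.551, G_2 = 10^(−7.65/10) = 0.1718
  Stage 3: F_3 = 10^(6.95/10) = 4.955, G_3 = 10^(12.5/10) = 17.78
Friis cascade:
  F = 1.517 + (8.551 − 1)/0.6592 + (4.955 − 1)/0.1132 = 47.89
NF = 10 log₁₀(47.89) = 16.80 dB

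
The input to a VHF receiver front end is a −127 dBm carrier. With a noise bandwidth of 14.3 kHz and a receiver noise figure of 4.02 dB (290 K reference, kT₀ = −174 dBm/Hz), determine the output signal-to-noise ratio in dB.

1.4 dB

Noise floor: N = −174 + 10 log₁₀(B) + NF
10 log₁₀(1.43×10⁴) = 41.55 dB
N = −174 + 41.55 + 4.02 = −128.43 dBm
SNR = P_sig − N = −127 − (−128.43) = 1.43 dB → 1.4 dB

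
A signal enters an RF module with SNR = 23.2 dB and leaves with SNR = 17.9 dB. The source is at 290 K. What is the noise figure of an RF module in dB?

NF (dB) = SNR_in(dB) − SNR_out(dB) when the source is at T₀
NF = 23.2 − 17.9 = 5.3 dB

5.3 dB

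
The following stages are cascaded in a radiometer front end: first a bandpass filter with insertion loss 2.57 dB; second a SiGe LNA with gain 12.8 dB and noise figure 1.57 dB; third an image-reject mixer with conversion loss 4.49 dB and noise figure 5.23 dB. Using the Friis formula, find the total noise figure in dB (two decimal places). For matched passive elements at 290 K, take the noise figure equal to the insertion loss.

Convert to linear (a loss of L dB is a gain of −L dB): F_i = 10^(NF_i/10), G_i = 10^(G_i,dB/10)
  Stage 1: F_1 = 10^(2.57/10) = 1.807, G_1 = 10^(−2.57/10) = 0.5534
  Stage 2: F_2 = 10^(1.57/10) = 1.435, G_2 = 10^(12.8/10) = 19.05
  Stage 3: F_3 = 10^(5.23/10) = 3.334, G_3 = 10^(−4.49/10) = 0.3556
Friis cascade:
  F = 1.807 + (1.435 − 1)/0.5534 + (3.334 − 1)/10.54 = 2.816
NF = 10 log₁₀(2.816) = 4.50 dB

4.50 dB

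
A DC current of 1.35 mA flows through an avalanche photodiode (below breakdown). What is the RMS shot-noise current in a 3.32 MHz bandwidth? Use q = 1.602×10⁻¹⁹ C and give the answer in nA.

I_n = √(2qI·B)
2qI·B = 2 × 1.602×10⁻¹⁹ × 1.35×10⁻³ × 3.32×10⁶ = 1.44×10⁻¹⁵ A²
I_n = √(1.44×10⁻¹⁵) = 3.79×10⁻⁸ A = 37.9 nA

37.9 nA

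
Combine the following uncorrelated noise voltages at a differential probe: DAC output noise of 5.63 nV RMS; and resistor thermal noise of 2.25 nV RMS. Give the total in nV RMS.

Uncorrelated sources add in power (mean-square): V_tot = √(ΣV_i²)
V_tot = √[(5.63×10⁻⁹)² + (2.25×10⁻⁹)²] = 6.06×10⁻⁹ V = 6.06 nV

6.06 nV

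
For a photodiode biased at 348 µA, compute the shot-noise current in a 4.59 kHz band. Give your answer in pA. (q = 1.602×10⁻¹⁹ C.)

I_n = √(2qI·B)
2qI·B = 2 × 1.602×10⁻¹⁹ × 3.48×10⁻⁴ × 4.59×10³ = 5.12×10⁻¹⁹ A²
I_n = √(5.12×10⁻¹⁹) = 7.15×10⁻¹⁰ A = 715 pA

715 pA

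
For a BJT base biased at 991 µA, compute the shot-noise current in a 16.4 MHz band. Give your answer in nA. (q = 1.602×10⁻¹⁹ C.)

72.2 nA

I_n = √(2qI·B)
2qI·B = 2 × 1.602×10⁻¹⁹ × 9.91×10⁻⁴ × 1.64×10⁷ = 5.21×10⁻¹⁵ A²
I_n = √(5.21×10⁻¹⁵) = 7.22×10⁻⁸ A = 72.2 nA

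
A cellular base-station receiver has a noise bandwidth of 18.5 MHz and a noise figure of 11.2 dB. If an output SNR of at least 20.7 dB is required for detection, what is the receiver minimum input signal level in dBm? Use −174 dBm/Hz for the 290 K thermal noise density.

−69.4 dBm

Sensitivity = −174 + 10 log₁₀(B) + NF + SNR_min
= −174 + 72.67 + 11.2 + 20.7
= −69.43 dBm → −69.4 dBm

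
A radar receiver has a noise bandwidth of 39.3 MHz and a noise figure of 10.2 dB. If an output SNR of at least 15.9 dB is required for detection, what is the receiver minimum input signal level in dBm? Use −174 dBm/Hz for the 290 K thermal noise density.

−72.0 dBm

Sensitivity = −174 + 10 log₁₀(B) + NF + SNR_min
= −174 + 75.94 + 10.2 + 15.9
= −71.96 dBm → −72.0 dBm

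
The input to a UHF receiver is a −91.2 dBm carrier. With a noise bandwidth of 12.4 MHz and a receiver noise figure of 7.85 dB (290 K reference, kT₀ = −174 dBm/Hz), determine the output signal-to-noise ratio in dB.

4.0 dB

Noise floor: N = −174 + 10 log₁₀(B) + NF
10 log₁₀(1.24×10⁷) = 70.93 dB
N = −174 + 70.93 + 7.85 = −95.22 dBm
SNR = P_sig − N = −91.2 − (−95.22) = 4.02 dB → 4.0 dB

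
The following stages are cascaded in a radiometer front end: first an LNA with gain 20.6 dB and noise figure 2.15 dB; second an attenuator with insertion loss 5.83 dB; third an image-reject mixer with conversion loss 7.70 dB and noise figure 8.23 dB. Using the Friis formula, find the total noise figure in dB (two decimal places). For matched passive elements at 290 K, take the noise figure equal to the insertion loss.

Convert to linear (a loss of L dB is a gain of −L dB): F_i = 10^(NF_i/10), G_i = 10^(G_i,dB/10)
  Stage 1: F_1 = 10^(2.15/10) = 1.641, G_1 = 10^(20.6/10) = 114.8
  Stage 2: F_2 = 10^(5.83/10) = 3.828, G_2 = 10^(−5.83/10) = 0.2612
  Stage 3: F_3 = 10^(8.23/10) = 6.653, G_3 = 10^(−7.70/10) = 0.1698
Friis cascade:
  F = 1.641 + (3.828 − 1)/114.8 + (6.653 − 1)/29.99 = 1.854
NF = 10 log₁₀(1.854) = 2.68 dB

2.68 dB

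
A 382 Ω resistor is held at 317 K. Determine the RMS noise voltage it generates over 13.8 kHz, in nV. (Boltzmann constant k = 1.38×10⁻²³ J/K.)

V_n = √(4kTRB)
4kTRB = 4 × 1.38×10⁻²³ × 317 × 3.82×10² × 1.38×10⁴ = 9.22×10⁻¹⁴ V²
V_n = √(9.22×10⁻¹⁴) = 3.04×10⁻⁷ V = 304 nV

304 nV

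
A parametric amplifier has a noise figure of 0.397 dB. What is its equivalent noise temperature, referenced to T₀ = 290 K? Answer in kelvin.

27.8 K

F = 10^(0.397/10) = 1.09572
T_e = (F − 1)·T₀ = (1.09572 − 1) × 290 = 27.8 K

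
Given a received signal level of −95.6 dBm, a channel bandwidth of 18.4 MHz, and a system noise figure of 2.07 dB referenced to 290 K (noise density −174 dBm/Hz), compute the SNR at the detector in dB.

3.7 dB

Noise floor: N = −174 + 10 log₁₀(B) + NF
10 log₁₀(1.84×10⁷) = 72.65 dB
N = −174 + 72.65 + 2.07 = −99.28 dBm
SNR = P_sig − N = −95.6 − (−99.28) = 3.68 dB → 3.7 dB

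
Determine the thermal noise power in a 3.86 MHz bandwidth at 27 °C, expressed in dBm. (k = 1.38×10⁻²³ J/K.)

T = 27 °C + 273.15 = 300.15 K
P_n = kTB = 1.38×10⁻²³ × 300.15 × 3.86×10⁶ = 1.60×10⁻¹⁴ W
In dBm: 10 log₁₀(1.60×10⁻¹⁴ / 10⁻³) = −108.0 dBm

−108.0 dBm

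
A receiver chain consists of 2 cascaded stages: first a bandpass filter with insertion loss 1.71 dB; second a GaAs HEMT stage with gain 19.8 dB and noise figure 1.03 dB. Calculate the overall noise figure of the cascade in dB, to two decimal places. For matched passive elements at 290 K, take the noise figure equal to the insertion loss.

Convert to linear (a loss of L dB is a gain of −L dB): F_i = 10^(NF_i/10), G_i = 10^(G_i,dB/10)
  Stage 1: F_1 = 10^(1.71/10) = 1.483, G_1 = 10^(−1.71/10) = 0.6745
  Stage 2: F_2 = 10^(1.03/10) = 1.268, G_2 = 10^(19.8/10) = 95.50
Friis cascade:
  F = 1.483 + (1.268 − 1)/0.6745 = 1.879
NF = 10 log₁₀(1.879) = 2.74 dB

2.74 dB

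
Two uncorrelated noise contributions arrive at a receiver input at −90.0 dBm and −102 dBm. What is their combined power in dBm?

Convert to linear, add, convert back:
P₁ = 1.00×10⁻¹² W, P₂ = 6.31×10⁻¹⁴ W
P_tot = 1.06×10⁻¹² W → 10 log₁₀(P_tot / 10⁻³) = −89.7 dBm

−89.7 dBm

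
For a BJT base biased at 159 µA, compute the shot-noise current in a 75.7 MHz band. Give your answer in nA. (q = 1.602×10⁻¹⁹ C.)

62.1 nA

I_n = √(2qI·B)
2qI·B = 2 × 1.602×10⁻¹⁹ × 1.59×10⁻⁴ × 7.57×10⁷ = 3.86×10⁻¹⁵ A²
I_n = √(3.86×10⁻¹⁵) = 6.21×10⁻⁸ A = 62.1 nA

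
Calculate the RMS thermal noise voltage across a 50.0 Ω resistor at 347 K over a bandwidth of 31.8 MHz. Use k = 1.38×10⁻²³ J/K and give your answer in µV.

5.52 µV

V_n = √(4kTRB)
4kTRB = 4 × 1.38×10⁻²³ × 347 × 5.00×10¹ × 3.18×10⁷ = 3.05×10⁻¹¹ V²
V_n = √(3.05×10⁻¹¹) = 5.52×10⁻⁶ V = 5.52 µV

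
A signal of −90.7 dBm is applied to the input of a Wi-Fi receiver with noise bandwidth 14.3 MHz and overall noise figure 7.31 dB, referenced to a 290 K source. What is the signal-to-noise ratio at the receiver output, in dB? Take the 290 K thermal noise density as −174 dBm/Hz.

Noise floor: N = −174 + 10 log₁₀(B) + NF
10 log₁₀(1.43×10⁷) = 71.55 dB
N = −174 + 71.55 + 7.31 = −95.14 dBm
SNR = P_sig − N = −90.7 − (−95.14) = 4.44 dB → 4.4 dB

4.4 dB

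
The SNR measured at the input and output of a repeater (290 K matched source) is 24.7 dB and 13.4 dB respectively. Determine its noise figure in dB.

11.3 dB

NF (dB) = SNR_in(dB) − SNR_out(dB) when the source is at T₀
NF = 24.7 − 13.4 = 11.3 dB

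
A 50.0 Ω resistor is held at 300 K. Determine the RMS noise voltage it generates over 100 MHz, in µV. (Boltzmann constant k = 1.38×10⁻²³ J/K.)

V_n = √(4kTRB)
4kTRB = 4 × 1.38×10⁻²³ × 300 × 5.00×10¹ × 1.00×10⁸ = 8.28×10⁻¹¹ V²
V_n = √(8.28×10⁻¹¹) = 9.10×10⁻⁶ V = 9.10 µV

9.10 µV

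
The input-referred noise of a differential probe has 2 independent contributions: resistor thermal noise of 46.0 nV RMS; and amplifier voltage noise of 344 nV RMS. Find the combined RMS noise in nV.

Uncorrelated sources add in power (mean-square): V_tot = √(ΣV_i²)
V_tot = √[(4.60×10⁻⁸)² + (3.44×10⁻⁷)²] = 3.47×10⁻⁷ V = 347 nV

347 nV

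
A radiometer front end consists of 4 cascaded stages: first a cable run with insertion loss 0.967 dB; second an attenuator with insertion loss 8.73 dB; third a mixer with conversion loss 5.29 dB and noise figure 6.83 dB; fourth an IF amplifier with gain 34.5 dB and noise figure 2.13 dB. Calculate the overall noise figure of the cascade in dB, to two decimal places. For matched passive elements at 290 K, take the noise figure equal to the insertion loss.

18.12 dB

Convert to linear (a loss of L dB is a gain of −L dB): F_i = 10^(NF_i/10), G_i = 10^(G_i,dB/10)
  Stage 1: F_1 = 10^(0.967/10) = 1.249, G_1 = 10^(−0.967/10) = 0.8004
  Stage 2: F_2 = 10^(8.73/10) = 7.464, G_2 = 10^(−8.73/10) = 0.1340
  Stage 3: F_3 = 10^(6.83/10) = 4.819, G_3 = 10^(−5.29/10) = 0.2958
  Stage 4: F_4 = 10^(2.13/10) = 1.633, G_4 = 10^(34.5/10) = 2818
Friis cascade:
  F = 1.249 + (7.464 − 1)/0.8004 + (4.819 − 1)/0.1072 + (1.633 − 1)/0.03172 = 64.91
NF = 10 log₁₀(64.91) = 18.12 dB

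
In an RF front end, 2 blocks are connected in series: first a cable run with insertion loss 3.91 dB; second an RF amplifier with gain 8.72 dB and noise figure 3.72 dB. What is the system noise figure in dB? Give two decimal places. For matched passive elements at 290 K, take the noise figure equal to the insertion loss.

7.63 dB

Convert to linear (a loss of L dB is a gain of −L dB): F_i = 10^(NF_i/10), G_i = 10^(G_i,dB/10)
  Stage 1: F_1 = 10^(3.91/10) = 2.460, G_1 = 10^(−3.91/10) = 0.4064
  Stage 2: F_2 = 10^(3.72/10) = 2.355, G_2 = 10^(8.72/10) = 7.447
Friis cascade:
  F = 2.460 + (2.355 − 1)/0.4064 = 5.794
NF = 10 log₁₀(5.794) = 7.63 dB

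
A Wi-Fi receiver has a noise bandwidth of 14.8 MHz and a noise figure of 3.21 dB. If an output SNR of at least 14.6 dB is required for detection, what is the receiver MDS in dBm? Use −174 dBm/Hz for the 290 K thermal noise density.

Sensitivity = −174 + 10 log₁₀(B) + NF + SNR_min
= −174 + 71.7 + 3.21 + 14.6
= −84.49 dBm → −84.5 dBm

−84.5 dBm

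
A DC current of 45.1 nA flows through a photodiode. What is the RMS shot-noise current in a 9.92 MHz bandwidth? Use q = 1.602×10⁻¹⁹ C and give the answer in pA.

I_n = √(2qI·B)
2qI·B = 2 × 1.602×10⁻¹⁹ × 4.51×10⁻⁸ × 9.92×10⁶ = 1.43×10⁻¹⁹ A²
I_n = √(1.43×10⁻¹⁹) = 3.79×10⁻¹⁰ A = 379 pA

379 pA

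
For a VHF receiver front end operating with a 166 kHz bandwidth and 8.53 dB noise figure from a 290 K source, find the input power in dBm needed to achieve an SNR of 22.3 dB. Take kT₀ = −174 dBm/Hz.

−91.0 dBm

Sensitivity = −174 + 10 log₁₀(B) + NF + SNR_min
= −174 + 52.2 + 8.53 + 22.3
= −90.97 dBm → −91.0 dBm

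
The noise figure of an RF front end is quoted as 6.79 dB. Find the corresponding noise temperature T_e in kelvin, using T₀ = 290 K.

1095 K

F = 10^(6.79/10) = 4.77529
T_e = (F − 1)·T₀ = (4.77529 − 1) × 290 = 1095 K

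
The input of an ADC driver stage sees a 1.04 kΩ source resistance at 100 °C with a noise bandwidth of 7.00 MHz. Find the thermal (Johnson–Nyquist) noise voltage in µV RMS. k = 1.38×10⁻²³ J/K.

T = 100 °C + 273.15 = 373.15 K
V_n = √(4kTRB)
4kTRB = 4 × 1.38×10⁻²³ × 373.15 × 1.04×10³ × 7.00×10⁶ = 1.50×10⁻¹⁰ V²
V_n = √(1.50×10⁻¹⁰) = 1.22×10⁻⁵ V = 12.2 µV

12.2 µV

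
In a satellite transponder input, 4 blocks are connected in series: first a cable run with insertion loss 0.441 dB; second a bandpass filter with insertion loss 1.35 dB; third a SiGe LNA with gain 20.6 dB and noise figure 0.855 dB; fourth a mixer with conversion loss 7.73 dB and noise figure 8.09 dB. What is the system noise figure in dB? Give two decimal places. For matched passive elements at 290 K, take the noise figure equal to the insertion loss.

Convert to linear (a loss of L dB is a gain of −L dB): F_i = 10^(NF_i/10), G_i = 10^(G_i,dB/10)
  Stage 1: F_1 = 10^(0.441/10) = 1.107, G_1 = 10^(−0.441/10) = 0.9034
  Stage 2: F_2 = 10^(1.35/10) = 1.365, G_2 = 10^(−1.35/10) = 0.7328
  Stage 3: F_3 = 10^(0.855/10) = 1.218, G_3 = 10^(20.6/10) = 114.8
  Stage 4: F_4 = 10^(8.09/10) = 6.442, G_4 = 10^(−7.73/10) = 0.1687
Friis cascade:
  F = 1.107 + (1.365 − 1)/0.9034 + (1.218 − 1)/0.6621 + (6.442 − 1)/76.02 = 1.911
NF = 10 log₁₀(1.911) = 2.81 dB

2.81 dB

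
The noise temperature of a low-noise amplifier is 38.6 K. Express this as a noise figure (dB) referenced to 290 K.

F = 1 + T_e/T₀ = 1 + 38.6/290 = 1.1331
NF = 10 log₁₀(1.1331) = 0.543 dB

0.543 dB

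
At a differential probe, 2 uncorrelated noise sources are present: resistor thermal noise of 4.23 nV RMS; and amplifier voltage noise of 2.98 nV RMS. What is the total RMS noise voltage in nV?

5.17 nV

Uncorrelated sources add in power (mean-square): V_tot = √(ΣV_i²)
V_tot = √[(4.23×10⁻⁹)² + (2.98×10⁻⁹)²] = 5.17×10⁻⁹ V = 5.17 nV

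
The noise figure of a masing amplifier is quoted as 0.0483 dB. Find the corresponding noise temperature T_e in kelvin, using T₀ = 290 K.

F = 10^(0.0483/10) = 1.01118
T_e = (F − 1)·T₀ = (1.01118 − 1) × 290 = 3.24 K

3.24 K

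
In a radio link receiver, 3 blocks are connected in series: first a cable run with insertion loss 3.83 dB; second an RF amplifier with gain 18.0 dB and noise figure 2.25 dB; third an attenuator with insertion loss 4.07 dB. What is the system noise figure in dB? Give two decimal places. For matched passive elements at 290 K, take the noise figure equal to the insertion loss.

6.14 dB

Convert to linear (a loss of L dB is a gain of −L dB): F_i = 10^(NF_i/10), G_i = 10^(G_i,dB/10)
  Stage 1: F_1 = 10^(3.83/10) = 2.415, G_1 = 10^(−3.83/10) = 0.4140
  Stage 2: F_2 = 10^(2.25/10) = 1.679, G_2 = 10^(18.0/10) = 63.10
  Stage 3: F_3 = 10^(4.07/10) = 2.553, G_3 = 10^(−4.07/10) = 0.3917
Friis cascade:
  F = 2.415 + (1.679 − 1)/0.4140 + (2.553 − 1)/26.12 = 4.115
NF = 10 log₁₀(4.115) = 6.14 dB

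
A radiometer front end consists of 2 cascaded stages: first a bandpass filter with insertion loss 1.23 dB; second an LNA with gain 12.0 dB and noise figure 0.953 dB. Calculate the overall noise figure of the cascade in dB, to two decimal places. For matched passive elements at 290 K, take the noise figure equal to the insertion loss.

Convert to linear (a loss of L dB is a gain of −L dB): F_i = 10^(NF_i/10), G_i = 10^(G_i,dB/10)
  Stage 1: F_1 = 10^(1.23/10) = 1.327, G_1 = 10^(−1.23/10) = 0.7534
  Stage 2: F_2 = 10^(0.953/10) = 1.245, G_2 = 10^(12.0/10) = 15.85
Friis cascade:
  F = 1.327 + (1.245 − 1)/0.7534 = 1.653
NF = 10 log₁₀(1.653) = 2.18 dB

2.18 dB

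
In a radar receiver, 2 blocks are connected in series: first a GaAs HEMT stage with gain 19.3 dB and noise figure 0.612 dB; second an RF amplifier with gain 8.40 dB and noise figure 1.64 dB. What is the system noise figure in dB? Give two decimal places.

0.63 dB

Convert to linear (a loss of L dB is a gain of −L dB): F_i = 10^(NF_i/10), G_i = 10^(G_i,dB/10)
  Stage 1: F_1 = 10^(0.612/10) = 1.151, G_1 = 10^(19.3/10) = 85.11
  Stage 2: F_2 = 10^(1.64/10) = 1.459, G_2 = 10^(8.40/10) = 6.918
Friis cascade:
  F = 1.151 + (1.459 − 1)/85.11 = 1.157
NF = 10 log₁₀(1.157) = 0.63 dB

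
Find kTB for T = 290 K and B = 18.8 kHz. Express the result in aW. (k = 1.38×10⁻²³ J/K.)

P_n = kTB = 1.38×10⁻²³ × 290 × 1.88×10⁴ = 7.52×10⁻¹⁷ W = 75.2 aW

75.2 aW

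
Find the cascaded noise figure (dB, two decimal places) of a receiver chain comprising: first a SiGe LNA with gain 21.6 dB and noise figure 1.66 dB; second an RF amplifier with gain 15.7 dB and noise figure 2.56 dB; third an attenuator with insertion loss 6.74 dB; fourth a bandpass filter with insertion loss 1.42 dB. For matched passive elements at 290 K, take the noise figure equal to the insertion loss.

1.68 dB

Convert to linear (a loss of L dB is a gain of −L dB): F_i = 10^(NF_i/10), G_i = 10^(G_i,dB/10)
  Stage 1: F_1 = 10^(1.66/10) = 1.466, G_1 = 10^(21.6/10) = 144.5
  Stage 2: F_2 = 10^(2.56/10) = 1.803, G_2 = 10^(15.7/10) = 37.15
  Stage 3: F_3 = 10^(6.74/10) = 4.721, G_3 = 10^(−6.74/10) = 0.2118
  Stage 4: F_4 = 10^(1.42/10) = 1.387, G_4 = 10^(−1.42/10) = 0.7211
Friis cascade:
  F = 1.466 + (1.803 − 1)/144.5 + (4.721 − 1)/5370 + (1.387 − 1)/1138 = 1.472
NF = 10 log₁₀(1.472) = 1.68 dB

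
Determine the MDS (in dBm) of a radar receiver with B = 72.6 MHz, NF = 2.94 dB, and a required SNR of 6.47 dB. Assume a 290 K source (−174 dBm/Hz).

Sensitivity = −174 + 10 log₁₀(B) + NF + SNR_min
= −174 + 78.61 + 2.94 + 6.47
= −85.98 dBm → −86.0 dBm

−86.0 dBm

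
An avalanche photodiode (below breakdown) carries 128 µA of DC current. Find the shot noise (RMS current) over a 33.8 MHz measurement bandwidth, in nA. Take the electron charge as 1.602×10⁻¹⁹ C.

37.2 nA

I_n = √(2qI·B)
2qI·B = 2 × 1.602×10⁻¹⁹ × 1.28×10⁻⁴ × 3.38×10⁷ = 1.39×10⁻¹⁵ A²
I_n = √(1.39×10⁻¹⁵) = 3.72×10⁻⁸ A = 37.2 nA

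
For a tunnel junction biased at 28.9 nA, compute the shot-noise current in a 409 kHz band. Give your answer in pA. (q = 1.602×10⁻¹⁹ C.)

61.5 pA

I_n = √(2qI·B)
2qI·B = 2 × 1.602×10⁻¹⁹ × 2.89×10⁻⁸ × 4.09×10⁵ = 3.79×10⁻²¹ A²
I_n = √(3.79×10⁻²¹) = 6.15×10⁻¹¹ A = 61.5 pA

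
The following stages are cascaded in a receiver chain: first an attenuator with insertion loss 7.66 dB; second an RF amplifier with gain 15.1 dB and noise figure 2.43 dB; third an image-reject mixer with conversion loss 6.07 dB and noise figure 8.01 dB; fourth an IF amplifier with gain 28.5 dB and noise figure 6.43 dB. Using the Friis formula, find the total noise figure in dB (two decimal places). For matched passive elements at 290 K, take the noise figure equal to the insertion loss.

Convert to linear (a loss of L dB is a gain of −L dB): F_i = 10^(NF_i/10), G_i = 10^(G_i,dB/10)
  Stage 1: F_1 = 10^(7.66/10) = 5.834, G_1 = 10^(−7.66/10) = 0.1714
  Stage 2: F_2 = 10^(2.43/10) = 1.750, G_2 = 10^(15.1/10) = 32.36
  Stage 3: F_3 = 10^(8.01/10) = 6.324, G_3 = 10^(−6.07/10) = 0.2472
  Stage 4: F_4 = 10^(6.43/10) = 4.395, G_4 = 10^(28.5/10) = 707.9
Friis cascade:
  F = 5.834 + (1.750 − 1)/0.1714 + (6.324 − 1)/5.546 + (4.395 − 1)/1.371 = 13.65
NF = 10 log₁₀(13.65) = 11.35 dB

11.35 dB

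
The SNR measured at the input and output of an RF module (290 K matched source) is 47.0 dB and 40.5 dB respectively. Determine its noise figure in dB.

NF (dB) = SNR_in(dB) − SNR_out(dB) when the source is at T₀
NF = 47.0 − 40.5 = 6.5 dB

6.5 dB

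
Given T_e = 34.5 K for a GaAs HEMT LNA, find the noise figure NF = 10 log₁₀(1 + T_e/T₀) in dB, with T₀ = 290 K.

F = 1 + T_e/T₀ = 1 + 34.5/290 = 1.11897
NF = 10 log₁₀(1.11897) = 0.488 dB

0.488 dB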